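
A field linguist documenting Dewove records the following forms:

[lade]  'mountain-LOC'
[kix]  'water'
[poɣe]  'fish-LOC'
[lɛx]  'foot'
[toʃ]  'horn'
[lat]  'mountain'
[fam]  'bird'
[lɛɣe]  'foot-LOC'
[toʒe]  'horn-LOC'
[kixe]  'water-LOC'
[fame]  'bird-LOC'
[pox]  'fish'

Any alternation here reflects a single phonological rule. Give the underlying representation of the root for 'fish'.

/poɣ/

In [pox] and [poɣe] the final segment of 'fish' alternates: [x] ~ [ɣ].
If /x/ were underlying and a rule turned it into [ɣ] before the LOC suffix, 'water' would also alternate; but it has [x] in both [kix] and [kixe].
The underlying segment must be /ɣ/; voiced obstruents become voiceless word-finally, yielding [x] there.
So 'fish' = /poɣ/.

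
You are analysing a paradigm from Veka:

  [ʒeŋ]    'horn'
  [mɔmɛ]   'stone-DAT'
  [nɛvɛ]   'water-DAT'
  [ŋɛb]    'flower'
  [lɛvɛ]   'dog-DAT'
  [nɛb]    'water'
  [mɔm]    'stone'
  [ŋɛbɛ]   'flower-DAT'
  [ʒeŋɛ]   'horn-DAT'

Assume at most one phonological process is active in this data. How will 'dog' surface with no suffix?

[lɛb]

In [nɛb] and [nɛvɛ] the final segment of 'water' alternates: [b] ~ [v].
If /b/ were underlying and a rule turned it into [v] before the DAT suffix, 'flower' would also alternate; but it has [b] in both [ŋɛb] and [ŋɛbɛ].
Therefore /v/ is basic and [b] is derived by word-final hardening (voiced fricatives become stops word-finally).
From [lɛvɛ] the stem 'dog' is /lɛv/; word-finally this yields [lɛb].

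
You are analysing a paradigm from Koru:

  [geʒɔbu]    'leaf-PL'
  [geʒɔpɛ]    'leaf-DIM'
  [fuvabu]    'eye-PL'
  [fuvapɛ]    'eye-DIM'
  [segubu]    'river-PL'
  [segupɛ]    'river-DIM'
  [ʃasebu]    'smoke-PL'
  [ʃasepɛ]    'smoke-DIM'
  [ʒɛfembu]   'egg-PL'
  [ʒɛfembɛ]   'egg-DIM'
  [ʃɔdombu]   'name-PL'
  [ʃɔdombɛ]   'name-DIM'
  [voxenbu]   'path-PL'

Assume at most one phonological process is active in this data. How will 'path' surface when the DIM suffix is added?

[voxenbɛ]

The DIM morpheme has two allomorphs, [-bɛ] and [-pɛ].
The PL suffix, which begins with [b], is invariant after every stem; so [b] is not altered by any rule here.
So the underlying form is /-pɛ/, and voiceless stops become voiced after a nasal.
After 'path', which ends in a nasal, the suffix surfaces as [-bɛ], giving [voxenbɛ].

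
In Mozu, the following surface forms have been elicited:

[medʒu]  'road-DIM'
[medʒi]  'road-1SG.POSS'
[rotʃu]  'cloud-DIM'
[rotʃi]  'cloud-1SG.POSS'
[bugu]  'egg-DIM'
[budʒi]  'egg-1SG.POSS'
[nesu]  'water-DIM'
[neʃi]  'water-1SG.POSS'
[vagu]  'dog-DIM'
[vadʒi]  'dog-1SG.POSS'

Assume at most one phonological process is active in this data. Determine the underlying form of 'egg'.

In [bugu] and [budʒi] the final segment of 'egg' alternates: [g] ~ [dʒ].
If /dʒ/ were underlying and a rule turned it into [g] before the DIM suffix, 'road' would also alternate; but it has [dʒ] in both [medʒu] and [medʒi].
Therefore /g/ is basic and [dʒ] is derived by palatalization before a front vowel (/g/ and /s/ become palato-alveolar [dʒ] and [ʃ] before a front vowel).

/bug/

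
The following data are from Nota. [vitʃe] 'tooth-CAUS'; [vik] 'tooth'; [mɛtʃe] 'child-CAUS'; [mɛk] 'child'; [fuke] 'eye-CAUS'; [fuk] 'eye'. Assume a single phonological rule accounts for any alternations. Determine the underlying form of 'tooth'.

In [vitʃe] and [vik] the final segment of 'tooth' alternates: [tʃ] ~ [k].
But 'eye' keeps [k] in both environments ([fuke], [fuk]), so there is no rule changing /k/ to [tʃ] before the CAUS suffix.
The underlying segment must be /tʃ/; palato-alveolar /tʃ/ becomes [k] when no front vowel follows, yielding [k] there.

/vitʃ/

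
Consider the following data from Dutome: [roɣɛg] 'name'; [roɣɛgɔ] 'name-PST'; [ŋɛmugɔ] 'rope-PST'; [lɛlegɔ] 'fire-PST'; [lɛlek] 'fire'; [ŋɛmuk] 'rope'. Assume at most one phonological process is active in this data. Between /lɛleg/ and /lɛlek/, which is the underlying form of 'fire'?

/lɛlek/

The root 'fire' surfaces as [lɛlek] and [lɛlegɔ], with a stem-final [k] ~ [g] alternation.
Compare 'name', with invariant [g] in [roɣɛg] and [roɣɛgɔ]: an analysis with underlying /g/ and a rule producing [k] in isolation would wrongly predict alternation here too.
So /k/ is underlying, and a rule of intervocalic voicing — voiceless stops become voiced between vowels — gives [g].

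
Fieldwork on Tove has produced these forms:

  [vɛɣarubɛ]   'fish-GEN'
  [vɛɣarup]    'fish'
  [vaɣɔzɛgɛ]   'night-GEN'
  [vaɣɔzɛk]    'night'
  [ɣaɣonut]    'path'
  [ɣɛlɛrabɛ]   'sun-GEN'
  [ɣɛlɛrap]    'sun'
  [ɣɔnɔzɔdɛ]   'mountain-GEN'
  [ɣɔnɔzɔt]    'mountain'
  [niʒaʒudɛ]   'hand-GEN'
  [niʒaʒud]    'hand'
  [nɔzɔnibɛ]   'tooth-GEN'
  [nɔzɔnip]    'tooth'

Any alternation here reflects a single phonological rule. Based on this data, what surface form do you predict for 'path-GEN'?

[ɣaɣonudɛ]

'mountain' shows [d] ~ [t] at the end of the stem ([ɣɔnɔzɔdɛ] vs [ɣɔnɔzɔt]).
The stem 'hand' ([niʒaʒudɛ], [niʒaʒud]) shows [d] unchanged in both environments, so [d] cannot be basic with [t] derived in isolation.
Therefore /t/ is basic and [d] is derived by intervocalic voicing (voiceless stops become voiced between vowels).
From [ɣaɣonut] the stem 'path' is /ɣaɣonut/; between vowels this yields [ɣaɣonudɛ].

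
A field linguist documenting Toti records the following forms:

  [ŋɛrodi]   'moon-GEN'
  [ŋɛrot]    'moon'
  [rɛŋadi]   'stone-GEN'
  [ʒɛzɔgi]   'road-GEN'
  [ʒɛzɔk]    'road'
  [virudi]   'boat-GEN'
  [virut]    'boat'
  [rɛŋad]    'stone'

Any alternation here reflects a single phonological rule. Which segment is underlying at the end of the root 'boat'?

The root 'boat' surfaces as [virudi] and [virut], with a stem-final [d] ~ [t] alternation.
The stem 'stone' ([rɛŋadi], [rɛŋad]) shows [d] unchanged in both environments, so [d] cannot be basic with [t] derived in isolation.
So /t/ is underlying, and a rule of intervocalic voicing — voiceless stops become voiced between vowels — gives [d].

/t/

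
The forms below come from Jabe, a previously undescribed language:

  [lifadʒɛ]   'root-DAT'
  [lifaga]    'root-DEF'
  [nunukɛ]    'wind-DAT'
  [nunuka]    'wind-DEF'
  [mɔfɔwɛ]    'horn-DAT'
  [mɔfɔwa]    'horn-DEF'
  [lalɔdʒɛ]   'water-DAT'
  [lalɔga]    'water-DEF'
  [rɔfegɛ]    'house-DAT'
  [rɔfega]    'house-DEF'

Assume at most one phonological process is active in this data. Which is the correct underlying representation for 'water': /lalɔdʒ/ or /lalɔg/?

/lalɔdʒ/

'water' shows [dʒ] ~ [g] at the end of the stem ([lalɔdʒɛ] vs [lalɔga]).
Compare 'house', with invariant [g] in [rɔfegɛ] and [rɔfega]: an analysis with underlying /g/ and a rule producing [dʒ] before the DAT suffix would wrongly predict alternation here too.
Therefore /dʒ/ is basic and [g] is derived by depalatalization (palato-alveolar /dʒ/ becomes [g] when no front vowel follows).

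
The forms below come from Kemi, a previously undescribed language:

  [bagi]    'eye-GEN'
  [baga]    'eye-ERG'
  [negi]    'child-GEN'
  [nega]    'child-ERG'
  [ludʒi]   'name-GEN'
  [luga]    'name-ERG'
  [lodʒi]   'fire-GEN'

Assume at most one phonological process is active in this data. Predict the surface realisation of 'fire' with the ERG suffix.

[loga]

In [ludʒi] and [luga] the final segment of 'name' alternates: [dʒ] ~ [g].
Compare 'child', with invariant [g] in [negi] and [nega]: an analysis with underlying /g/ and a rule producing [dʒ] before the GEN suffix would wrongly predict alternation here too.
The underlying segment must be /dʒ/; palato-alveolar /dʒ/ becomes [g] when no front vowel follows, yielding [g] there.
From [lodʒi] the stem 'fire' is /lodʒ/; when no front vowel follows this yields [loga].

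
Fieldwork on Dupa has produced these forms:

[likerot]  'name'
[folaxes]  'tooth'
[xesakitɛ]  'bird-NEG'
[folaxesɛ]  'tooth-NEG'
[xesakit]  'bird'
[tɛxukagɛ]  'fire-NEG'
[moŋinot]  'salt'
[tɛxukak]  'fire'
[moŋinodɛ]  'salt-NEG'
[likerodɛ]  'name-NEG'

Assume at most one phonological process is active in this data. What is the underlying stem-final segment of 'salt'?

In [moŋinodɛ] and [moŋinot] the final segment of 'salt' alternates: [d] ~ [t].
The stem 'bird' ([xesakitɛ], [xesakit]) shows [t] unchanged in both environments, so [t] cannot be basic with [d] derived before the NEG suffix.
Therefore /d/ is basic and [t] is derived by word-final obstruent devoicing (voiced obstruents become voiceless word-finally).

/d/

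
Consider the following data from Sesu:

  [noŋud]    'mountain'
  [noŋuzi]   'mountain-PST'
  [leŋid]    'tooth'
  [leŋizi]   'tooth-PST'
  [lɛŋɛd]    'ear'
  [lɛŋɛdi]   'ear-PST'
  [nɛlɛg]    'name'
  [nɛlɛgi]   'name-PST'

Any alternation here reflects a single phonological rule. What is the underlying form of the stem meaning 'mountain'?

The stem for 'mountain' ends in [d] in [noŋud] but [z] in [noŋuzi].
But 'ear' keeps [d] in both environments ([lɛŋɛd], [lɛŋɛdi]), so there is no rule changing /d/ to [z] before the PST suffix.
Therefore /z/ is basic and [d] is derived by word-final hardening (voiced fricatives become stops word-finally).
Hence 'mountain' is /noŋuz/ underlyingly.

/noŋuz/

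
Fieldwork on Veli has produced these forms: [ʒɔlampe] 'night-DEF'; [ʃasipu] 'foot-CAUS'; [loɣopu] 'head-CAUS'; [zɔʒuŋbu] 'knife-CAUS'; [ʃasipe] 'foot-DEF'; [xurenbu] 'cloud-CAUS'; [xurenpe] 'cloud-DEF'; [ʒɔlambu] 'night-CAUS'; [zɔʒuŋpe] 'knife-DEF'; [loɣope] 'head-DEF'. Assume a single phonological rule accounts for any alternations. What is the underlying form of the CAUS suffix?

The CAUS suffix surfaces as [-bu] and [-pu], depending on the final segment of the stem.
The DEF suffix, which begins with [p], is invariant after every stem; so [p] is not altered by any rule here.
The CAUS suffix is therefore /-bu/ underlyingly, with post-vocalic devoicing: voiced stops become voiceless after a vowel.

/-bu/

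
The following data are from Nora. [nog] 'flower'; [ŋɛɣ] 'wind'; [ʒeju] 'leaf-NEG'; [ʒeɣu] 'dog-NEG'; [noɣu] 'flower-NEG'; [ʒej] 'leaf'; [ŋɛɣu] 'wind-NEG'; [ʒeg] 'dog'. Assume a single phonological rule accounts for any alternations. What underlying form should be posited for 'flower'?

/nog/

The stem for 'flower' ends in [g] in [nog] but [ɣ] in [noɣu].
The stem 'wind' ([ŋɛɣ], [ŋɛɣu]) shows [ɣ] unchanged in both environments, so [ɣ] cannot be basic with [g] derived in isolation.
So /g/ is underlying, and a rule of intervocalic spirantization — voiced stops become fricatives between vowels — gives [ɣ].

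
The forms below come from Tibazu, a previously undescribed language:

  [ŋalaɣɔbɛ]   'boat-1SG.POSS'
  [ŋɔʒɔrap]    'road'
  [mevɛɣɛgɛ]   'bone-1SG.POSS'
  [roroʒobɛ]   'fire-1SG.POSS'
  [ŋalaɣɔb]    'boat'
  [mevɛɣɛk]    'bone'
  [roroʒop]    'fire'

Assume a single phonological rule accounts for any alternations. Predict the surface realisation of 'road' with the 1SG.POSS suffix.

[ŋɔʒɔrabɛ]

The stem for 'fire' ends in [p] in [roroʒop] but [b] in [roroʒobɛ].
Compare 'boat', with invariant [b] in [ŋalaɣɔb] and [ŋalaɣɔbɛ]: an analysis with underlying /b/ and a rule producing [p] in isolation would wrongly predict alternation here too.
The underlying segment must be /p/; voiceless stops become voiced between vowels, yielding [b] there.
The one attested form of 'road', [ŋɔʒɔrap], shows underlying /ŋɔʒɔrap/. Applying the same rule between vowels gives [ŋɔʒɔrabɛ].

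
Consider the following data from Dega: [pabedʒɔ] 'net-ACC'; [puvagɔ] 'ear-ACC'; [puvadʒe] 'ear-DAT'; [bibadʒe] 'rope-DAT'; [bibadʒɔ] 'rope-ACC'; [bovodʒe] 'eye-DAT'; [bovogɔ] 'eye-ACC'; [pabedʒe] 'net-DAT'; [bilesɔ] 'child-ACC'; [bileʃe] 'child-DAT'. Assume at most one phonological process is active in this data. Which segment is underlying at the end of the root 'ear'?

The stem for 'ear' ends in [dʒ] in [puvadʒe] but [g] in [puvagɔ].
If /dʒ/ were underlying and a rule turned it into [g] before the ACC suffix, 'rope' would also alternate; but it has [dʒ] in both [bibadʒe] and [bibadʒɔ].
The alternation reflects palatalization before a front vowel: /g/ and /s/ become palato-alveolar [dʒ] and [ʃ] before a front vowel. /g/ is underlying.

/g/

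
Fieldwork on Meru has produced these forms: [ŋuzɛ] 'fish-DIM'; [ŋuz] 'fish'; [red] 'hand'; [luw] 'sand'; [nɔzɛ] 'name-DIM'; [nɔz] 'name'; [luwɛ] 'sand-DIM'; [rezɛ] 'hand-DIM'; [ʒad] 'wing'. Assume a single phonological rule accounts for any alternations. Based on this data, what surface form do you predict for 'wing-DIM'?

The root 'hand' surfaces as [red] and [rezɛ], with a stem-final [d] ~ [z] alternation.
Compare 'name', with invariant [z] in [nɔz] and [nɔzɛ]: an analysis with underlying /z/ and a rule producing [d] in isolation would wrongly predict alternation here too.
Therefore /d/ is basic and [z] is derived by intervocalic spirantization (voiced stops become fricatives between vowels).
The one attested form of 'wing', [ʒad], shows underlying /ʒad/. Applying the same rule between vowels gives [ʒazɛ].

[ʒazɛ]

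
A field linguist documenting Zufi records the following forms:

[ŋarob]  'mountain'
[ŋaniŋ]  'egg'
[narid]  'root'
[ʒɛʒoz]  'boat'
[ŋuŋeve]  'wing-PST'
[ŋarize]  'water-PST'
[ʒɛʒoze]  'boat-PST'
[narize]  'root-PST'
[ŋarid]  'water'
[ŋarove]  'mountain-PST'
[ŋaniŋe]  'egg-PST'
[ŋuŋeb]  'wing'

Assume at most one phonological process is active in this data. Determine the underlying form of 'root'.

/narid/

The root 'root' surfaces as [narid] and [narize], with a stem-final [d] ~ [z] alternation.
The stem 'boat' ([ʒɛʒoz], [ʒɛʒoze]) shows [z] unchanged in both environments, so [z] cannot be basic with [d] derived in isolation.
The alternation reflects intervocalic spirantization: voiced stops become fricatives between vowels. /d/ is underlying.
So 'root' = /narid/.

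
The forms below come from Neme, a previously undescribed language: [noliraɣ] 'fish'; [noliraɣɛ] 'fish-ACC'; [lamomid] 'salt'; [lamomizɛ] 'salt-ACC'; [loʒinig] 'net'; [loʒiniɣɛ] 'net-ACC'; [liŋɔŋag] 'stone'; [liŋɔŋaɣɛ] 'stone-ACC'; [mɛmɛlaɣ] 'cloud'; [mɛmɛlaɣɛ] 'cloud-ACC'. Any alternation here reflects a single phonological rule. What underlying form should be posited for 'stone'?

The stem for 'stone' ends in [g] in [liŋɔŋag] but [ɣ] in [liŋɔŋaɣɛ].
Compare 'fish', with invariant [ɣ] in [noliraɣ] and [noliraɣɛ]: an analysis with underlying /ɣ/ and a rule producing [g] in isolation would wrongly predict alternation here too.
Therefore /g/ is basic and [ɣ] is derived by intervocalic spirantization (voiced stops become fricatives between vowels).
Hence 'stone' is /liŋɔŋag/ underlyingly.

/liŋɔŋag/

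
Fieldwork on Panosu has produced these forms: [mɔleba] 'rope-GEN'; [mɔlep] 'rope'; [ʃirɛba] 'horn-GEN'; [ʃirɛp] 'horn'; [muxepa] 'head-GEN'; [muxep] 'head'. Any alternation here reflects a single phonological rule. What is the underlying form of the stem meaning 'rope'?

/mɔleb/

The stem for 'rope' ends in [b] in [mɔleba] but [p] in [mɔlep].
But 'head' keeps [p] in both environments ([muxepa], [muxep]), so there is no rule changing /p/ to [b] before the GEN suffix.
So /b/ is underlying, and a rule of word-final obstruent devoicing — voiced obstruents become voiceless word-finally — gives [p].
The underlying form of 'rope' is therefore /mɔleb/.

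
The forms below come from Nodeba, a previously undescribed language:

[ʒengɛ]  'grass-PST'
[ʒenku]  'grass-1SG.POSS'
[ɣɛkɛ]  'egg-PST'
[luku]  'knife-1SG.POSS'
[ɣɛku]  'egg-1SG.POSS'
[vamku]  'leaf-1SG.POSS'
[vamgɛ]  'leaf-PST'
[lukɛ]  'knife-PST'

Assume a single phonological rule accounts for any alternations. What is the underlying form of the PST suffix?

/-gɛ/

The PST suffix surfaces as [-gɛ] and [-kɛ], depending on the final segment of the stem.
By contrast the 1SG.POSS suffix keeps its initial [k] throughout — that segment must be underlying.
The PST suffix is therefore /-gɛ/ underlyingly, with post-vocalic devoicing: voiced stops become voiceless after a vowel.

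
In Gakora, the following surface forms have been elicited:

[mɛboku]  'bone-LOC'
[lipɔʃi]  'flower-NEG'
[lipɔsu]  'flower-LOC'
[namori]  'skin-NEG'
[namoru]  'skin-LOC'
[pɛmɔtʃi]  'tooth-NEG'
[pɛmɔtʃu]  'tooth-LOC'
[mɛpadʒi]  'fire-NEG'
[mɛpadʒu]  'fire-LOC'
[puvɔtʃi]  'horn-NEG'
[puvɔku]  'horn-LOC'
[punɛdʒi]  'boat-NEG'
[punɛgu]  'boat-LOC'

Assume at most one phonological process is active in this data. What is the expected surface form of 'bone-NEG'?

In [puvɔtʃi] and [puvɔku] the final segment of 'horn' alternates: [tʃ] ~ [k].
The stem 'tooth' ([pɛmɔtʃi], [pɛmɔtʃu]) shows [tʃ] unchanged in both environments, so [tʃ] cannot be basic with [k] derived before the LOC suffix.
The alternation reflects palatalization before a front vowel: /k/, /g/ and /s/ become palato-alveolar [tʃ], [dʒ] and [ʃ] before a front vowel. /k/ is underlying.
The one attested form of 'bone', [mɛboku], shows underlying /mɛbok/. Applying the same rule before a front vowel gives [mɛbotʃi].

[mɛbotʃi]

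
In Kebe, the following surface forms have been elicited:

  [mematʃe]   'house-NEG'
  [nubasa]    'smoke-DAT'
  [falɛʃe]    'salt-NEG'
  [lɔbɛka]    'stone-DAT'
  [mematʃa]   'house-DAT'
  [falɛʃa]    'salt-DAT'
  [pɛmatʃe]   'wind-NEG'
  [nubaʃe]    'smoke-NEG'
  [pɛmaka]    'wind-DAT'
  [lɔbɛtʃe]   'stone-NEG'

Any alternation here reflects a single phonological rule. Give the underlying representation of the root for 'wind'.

'wind' shows [tʃ] ~ [k] at the end of the stem ([pɛmatʃe] vs [pɛmaka]).
But 'house' keeps [tʃ] in both environments ([mematʃe], [mematʃa]), so there is no rule changing /tʃ/ to [k] before the DAT suffix.
Therefore /k/ is basic and [tʃ] is derived by palatalization before a front vowel (/k/ and /s/ become palato-alveolar [tʃ] and [ʃ] before a front vowel).

/pɛmak/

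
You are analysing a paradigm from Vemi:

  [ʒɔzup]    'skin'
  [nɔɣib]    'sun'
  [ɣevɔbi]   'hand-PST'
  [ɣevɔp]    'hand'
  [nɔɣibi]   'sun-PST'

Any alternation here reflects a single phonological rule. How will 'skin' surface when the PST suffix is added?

[ʒɔzubi]

In [ɣevɔbi] and [ɣevɔp] the final segment of 'hand' alternates: [b] ~ [p].
But 'sun' keeps [b] in both environments ([nɔɣibi], [nɔɣib]), so there is no rule changing /b/ to [p] in isolation.
So /p/ is underlying, and a rule of intervocalic voicing — voiceless stops become voiced between vowels — gives [b].
From [ʒɔzup] the stem 'skin' is /ʒɔzup/; between vowels this yields [ʒɔzubi].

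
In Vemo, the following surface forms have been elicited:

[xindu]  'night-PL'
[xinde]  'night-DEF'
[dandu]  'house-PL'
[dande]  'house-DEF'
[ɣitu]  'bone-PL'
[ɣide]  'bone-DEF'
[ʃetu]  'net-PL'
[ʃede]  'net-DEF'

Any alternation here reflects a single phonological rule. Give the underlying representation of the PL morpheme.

The PL morpheme has two allomorphs, [-du] and [-tu].
The DEF suffix, which begins with [d], is invariant after every stem; so [d] is not altered by any rule here.
The PL suffix is therefore /-tu/ underlyingly, with post-nasal voicing: voiceless stops become voiced after a nasal.

/-tu/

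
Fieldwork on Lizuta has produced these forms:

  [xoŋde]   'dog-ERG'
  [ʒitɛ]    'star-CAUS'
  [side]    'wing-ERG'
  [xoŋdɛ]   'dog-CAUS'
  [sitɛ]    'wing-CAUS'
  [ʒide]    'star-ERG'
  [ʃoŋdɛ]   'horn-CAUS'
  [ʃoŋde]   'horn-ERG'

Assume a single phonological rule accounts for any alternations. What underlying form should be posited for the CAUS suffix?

The CAUS suffix surfaces as [-dɛ] and [-tɛ], depending on the final segment of the stem.
The ERG suffix, which begins with [d], is invariant after every stem; so [d] is not altered by any rule here.
The CAUS suffix is therefore /-tɛ/ underlyingly, with post-nasal voicing: voiceless stops become voiced after a nasal.

/-tɛ/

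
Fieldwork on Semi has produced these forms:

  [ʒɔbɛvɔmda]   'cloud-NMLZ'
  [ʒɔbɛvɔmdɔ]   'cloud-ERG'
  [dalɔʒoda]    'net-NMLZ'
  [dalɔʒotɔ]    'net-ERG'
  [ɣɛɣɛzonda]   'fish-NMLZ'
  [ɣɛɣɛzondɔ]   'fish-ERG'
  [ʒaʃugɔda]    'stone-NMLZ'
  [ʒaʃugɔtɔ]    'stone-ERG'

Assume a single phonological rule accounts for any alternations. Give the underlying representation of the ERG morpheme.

The ERG suffix surfaces as [-dɔ] and [-tɔ], depending on the final segment of the stem.
The NMLZ suffix, which begins with [d], is invariant after every stem; so [d] is not altered by any rule here.
So the underlying form is /-tɔ/, and voiceless stops become voiced after a nasal.

/-tɔ/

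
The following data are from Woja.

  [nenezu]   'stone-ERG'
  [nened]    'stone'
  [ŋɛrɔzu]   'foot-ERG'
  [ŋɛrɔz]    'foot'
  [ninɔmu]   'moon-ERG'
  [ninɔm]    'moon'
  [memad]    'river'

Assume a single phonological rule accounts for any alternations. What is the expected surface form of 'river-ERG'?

[memazu]

In [nenezu] and [nened] the final segment of 'stone' alternates: [z] ~ [d].
Compare 'foot', with invariant [z] in [ŋɛrɔzu] and [ŋɛrɔz]: an analysis with underlying /z/ and a rule producing [d] in isolation would wrongly predict alternation here too.
So /d/ is underlying, and a rule of intervocalic spirantization — voiced stops become fricatives between vowels — gives [z].
The one attested form of 'river', [memad], shows underlying /memad/. Applying the same rule between vowels gives [memazu].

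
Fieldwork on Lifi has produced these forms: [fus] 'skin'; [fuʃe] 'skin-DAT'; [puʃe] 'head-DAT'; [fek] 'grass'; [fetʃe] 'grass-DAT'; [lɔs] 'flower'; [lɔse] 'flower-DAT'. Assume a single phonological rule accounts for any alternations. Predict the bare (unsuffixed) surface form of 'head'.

[pus]

In [fus] and [fuʃe] the final segment of 'skin' alternates: [s] ~ [ʃ].
The stem 'flower' ([lɔs], [lɔse]) shows [s] unchanged in both environments, so [s] cannot be basic with [ʃ] derived before the DAT suffix.
Therefore /ʃ/ is basic and [s] is derived by depalatalization (palato-alveolar /tʃ/ and /ʃ/ become [k] and [s] when no front vowel follows).
The one attested form of 'head', [puʃe], shows underlying /puʃ/. Applying the same rule when no front vowel follows gives [pus].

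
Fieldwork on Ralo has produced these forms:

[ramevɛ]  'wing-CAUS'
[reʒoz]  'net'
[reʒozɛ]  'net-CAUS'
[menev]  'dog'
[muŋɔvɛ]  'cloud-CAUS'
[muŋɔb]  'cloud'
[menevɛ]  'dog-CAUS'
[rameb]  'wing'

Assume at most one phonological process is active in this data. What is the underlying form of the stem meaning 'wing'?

The stem for 'wing' ends in [v] in [ramevɛ] but [b] in [rameb].
But 'dog' keeps [v] in both environments ([menevɛ], [menev]), so there is no rule changing /v/ to [b] in isolation.
The alternation reflects intervocalic spirantization: voiced stops become fricatives between vowels. /b/ is underlying.

/rameb/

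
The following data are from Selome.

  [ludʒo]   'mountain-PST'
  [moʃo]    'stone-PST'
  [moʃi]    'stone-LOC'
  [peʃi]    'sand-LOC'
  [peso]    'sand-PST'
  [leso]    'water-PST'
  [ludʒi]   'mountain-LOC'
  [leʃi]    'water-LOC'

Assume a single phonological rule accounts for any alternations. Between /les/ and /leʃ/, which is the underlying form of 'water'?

/les/

The stem for 'water' ends in [s] in [leso] but [ʃ] in [leʃi].
If /ʃ/ were underlying and a rule turned it into [s] before the PST suffix, 'stone' would also alternate; but it has [ʃ] in both [moʃo] and [moʃi].
Therefore /s/ is basic and [ʃ] is derived by palatalization before a front vowel (/s/ becomes palato-alveolar [ʃ] before a front vowel).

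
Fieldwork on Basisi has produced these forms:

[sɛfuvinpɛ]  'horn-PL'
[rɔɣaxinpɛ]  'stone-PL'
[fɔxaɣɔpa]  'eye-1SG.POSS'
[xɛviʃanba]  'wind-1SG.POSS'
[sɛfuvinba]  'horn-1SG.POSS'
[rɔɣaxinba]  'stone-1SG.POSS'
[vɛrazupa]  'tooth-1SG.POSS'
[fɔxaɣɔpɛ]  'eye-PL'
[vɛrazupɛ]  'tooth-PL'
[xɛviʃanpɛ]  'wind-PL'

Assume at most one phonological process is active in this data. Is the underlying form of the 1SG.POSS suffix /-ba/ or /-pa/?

The 1SG.POSS morpheme has two allomorphs, [-ba] and [-pa].
The PL suffix, which begins with [p], is invariant after every stem; so [p] is not altered by any rule here.
The 1SG.POSS suffix is therefore /-ba/ underlyingly, with post-vocalic devoicing: voiced stops become voiceless after a vowel.

/-ba/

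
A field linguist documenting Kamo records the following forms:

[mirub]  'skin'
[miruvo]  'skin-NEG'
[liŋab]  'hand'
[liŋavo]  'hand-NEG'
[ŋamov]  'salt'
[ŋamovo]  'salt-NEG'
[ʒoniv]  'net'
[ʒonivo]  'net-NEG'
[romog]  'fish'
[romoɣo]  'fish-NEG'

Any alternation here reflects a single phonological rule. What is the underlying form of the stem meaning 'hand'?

The root 'hand' surfaces as [liŋab] and [liŋavo], with a stem-final [b] ~ [v] alternation.
Compare 'salt', with invariant [v] in [ŋamov] and [ŋamovo]: an analysis with underlying /v/ and a rule producing [b] in isolation would wrongly predict alternation here too.
The underlying segment must be /b/; voiced stops become fricatives between vowels, yielding [v] there.

/liŋab/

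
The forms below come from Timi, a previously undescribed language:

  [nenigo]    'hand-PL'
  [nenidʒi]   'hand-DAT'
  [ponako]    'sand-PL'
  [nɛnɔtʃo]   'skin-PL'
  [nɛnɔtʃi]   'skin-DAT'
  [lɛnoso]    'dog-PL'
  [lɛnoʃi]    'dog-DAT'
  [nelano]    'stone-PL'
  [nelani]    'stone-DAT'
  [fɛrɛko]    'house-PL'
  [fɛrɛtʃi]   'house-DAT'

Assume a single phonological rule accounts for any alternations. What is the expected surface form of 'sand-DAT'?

The root 'house' surfaces as [fɛrɛko] and [fɛrɛtʃi], with a stem-final [k] ~ [tʃ] alternation.
But 'skin' keeps [tʃ] in both environments ([nɛnɔtʃo], [nɛnɔtʃi]), so there is no rule changing /tʃ/ to [k] before the PL suffix.
The alternation reflects palatalization before a front vowel: /k/, /g/ and /s/ become palato-alveolar [tʃ], [dʒ] and [ʃ] before a front vowel. /k/ is underlying.
From [ponako] the stem 'sand' is /ponak/; before a front vowel this yields [ponatʃi].

[ponatʃi]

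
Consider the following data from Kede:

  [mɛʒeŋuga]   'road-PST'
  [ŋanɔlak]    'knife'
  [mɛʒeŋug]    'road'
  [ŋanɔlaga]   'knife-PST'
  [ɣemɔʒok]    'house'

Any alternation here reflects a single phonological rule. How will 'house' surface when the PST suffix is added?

[ɣemɔʒoga]

In [ŋanɔlaga] and [ŋanɔlak] the final segment of 'knife' alternates: [g] ~ [k].
If /g/ were underlying and a rule turned it into [k] in isolation, 'road' would also alternate; but it has [g] in both [mɛʒeŋuga] and [mɛʒeŋug].
The alternation reflects intervocalic voicing: voiceless stops become voiced between vowels. /k/ is underlying.
From [ɣemɔʒok] the stem 'house' is /ɣemɔʒok/; between vowels this yields [ɣemɔʒoga].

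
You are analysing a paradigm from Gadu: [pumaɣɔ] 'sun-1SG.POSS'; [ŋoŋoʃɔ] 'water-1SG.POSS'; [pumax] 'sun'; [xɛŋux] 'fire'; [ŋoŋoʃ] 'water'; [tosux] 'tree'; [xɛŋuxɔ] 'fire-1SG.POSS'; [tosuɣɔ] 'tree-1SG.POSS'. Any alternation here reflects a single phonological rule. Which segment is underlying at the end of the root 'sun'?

/ɣ/

In [pumax] and [pumaɣɔ] the final segment of 'sun' alternates: [x] ~ [ɣ].
If /x/ were underlying and a rule turned it into [ɣ] before the 1SG.POSS suffix, 'fire' would also alternate; but it has [x] in both [xɛŋux] and [xɛŋuxɔ].
So /ɣ/ is underlying, and a rule of word-final obstruent devoicing — voiced obstruents become voiceless word-finally — gives [x].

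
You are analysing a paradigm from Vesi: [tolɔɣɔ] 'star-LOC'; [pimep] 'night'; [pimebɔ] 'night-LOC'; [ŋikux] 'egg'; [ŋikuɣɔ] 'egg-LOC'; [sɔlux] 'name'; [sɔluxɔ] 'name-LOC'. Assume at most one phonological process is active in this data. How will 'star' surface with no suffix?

In [ŋikux] and [ŋikuɣɔ] the final segment of 'egg' alternates: [x] ~ [ɣ].
If /x/ were underlying and a rule turned it into [ɣ] before the LOC suffix, 'name' would also alternate; but it has [x] in both [sɔlux] and [sɔluxɔ].
The underlying segment must be /ɣ/; voiced obstruents become voiceless word-finally, yielding [x] there.
The one attested form of 'star', [tolɔɣɔ], shows underlying /tolɔɣ/. Applying the same rule word-finally gives [tolɔx].

[tolɔx]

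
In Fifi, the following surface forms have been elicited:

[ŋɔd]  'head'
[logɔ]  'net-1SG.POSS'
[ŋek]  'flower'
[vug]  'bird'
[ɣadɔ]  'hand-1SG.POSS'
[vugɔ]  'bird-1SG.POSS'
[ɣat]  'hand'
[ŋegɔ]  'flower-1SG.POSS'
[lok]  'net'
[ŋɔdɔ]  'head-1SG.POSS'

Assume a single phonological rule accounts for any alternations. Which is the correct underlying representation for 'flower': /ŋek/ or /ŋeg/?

'flower' shows [g] ~ [k] at the end of the stem ([ŋegɔ] vs [ŋek]).
But 'bird' keeps [g] in both environments ([vugɔ], [vug]), so there is no rule changing /g/ to [k] in isolation.
The alternation reflects intervocalic voicing: voiceless stops become voiced between vowels. /k/ is underlying.

/ŋek/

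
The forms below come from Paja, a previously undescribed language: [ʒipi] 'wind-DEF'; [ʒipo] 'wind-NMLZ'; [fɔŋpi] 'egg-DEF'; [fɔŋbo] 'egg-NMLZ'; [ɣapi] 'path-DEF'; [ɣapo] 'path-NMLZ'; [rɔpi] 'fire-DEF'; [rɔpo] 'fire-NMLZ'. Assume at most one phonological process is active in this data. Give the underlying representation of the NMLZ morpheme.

The NMLZ morpheme has two allomorphs, [-bo] and [-po].
The DEF suffix, which begins with [p], is invariant after every stem; so [p] is not altered by any rule here.
The NMLZ suffix is therefore /-bo/ underlyingly, with post-vocalic devoicing: voiced stops become voiceless after a vowel.

/-bo/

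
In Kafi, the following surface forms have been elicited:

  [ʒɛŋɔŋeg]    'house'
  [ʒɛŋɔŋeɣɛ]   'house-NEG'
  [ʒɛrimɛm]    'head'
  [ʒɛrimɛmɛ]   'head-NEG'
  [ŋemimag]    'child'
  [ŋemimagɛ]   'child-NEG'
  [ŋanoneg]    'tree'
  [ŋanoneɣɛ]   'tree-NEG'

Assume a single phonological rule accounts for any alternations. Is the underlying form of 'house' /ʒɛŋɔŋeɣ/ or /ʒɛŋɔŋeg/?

/ʒɛŋɔŋeɣ/

The root 'house' surfaces as [ʒɛŋɔŋeg] and [ʒɛŋɔŋeɣɛ], with a stem-final [g] ~ [ɣ] alternation.
But 'child' keeps [g] in both environments ([ŋemimag], [ŋemimagɛ]), so there is no rule changing /g/ to [ɣ] before the NEG suffix.
So /ɣ/ is underlying, and a rule of word-final hardening — voiced fricatives become stops word-finally — gives [g].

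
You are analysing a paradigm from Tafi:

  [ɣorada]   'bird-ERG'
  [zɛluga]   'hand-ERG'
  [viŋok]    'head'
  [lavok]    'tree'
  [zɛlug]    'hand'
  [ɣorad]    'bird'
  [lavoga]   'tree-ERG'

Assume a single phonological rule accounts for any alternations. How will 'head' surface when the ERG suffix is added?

[viŋoga]

The stem for 'tree' ends in [g] in [lavoga] but [k] in [lavok].
But 'hand' keeps [g] in both environments ([zɛluga], [zɛlug]), so there is no rule changing /g/ to [k] in isolation.
So /k/ is underlying, and a rule of intervocalic voicing — voiceless stops become voiced between vowels — gives [g].
The one attested form of 'head', [viŋok], shows underlying /viŋok/. Applying the same rule between vowels gives [viŋoga].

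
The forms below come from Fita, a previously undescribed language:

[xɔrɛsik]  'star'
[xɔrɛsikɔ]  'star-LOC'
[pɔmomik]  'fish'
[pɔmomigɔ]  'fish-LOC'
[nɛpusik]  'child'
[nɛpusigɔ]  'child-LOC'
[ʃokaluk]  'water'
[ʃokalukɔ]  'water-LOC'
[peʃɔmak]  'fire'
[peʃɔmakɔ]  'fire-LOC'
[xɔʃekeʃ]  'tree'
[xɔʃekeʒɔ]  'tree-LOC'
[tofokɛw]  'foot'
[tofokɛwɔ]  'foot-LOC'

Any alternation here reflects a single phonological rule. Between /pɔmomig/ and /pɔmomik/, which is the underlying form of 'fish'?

In [pɔmomik] and [pɔmomigɔ] the final segment of 'fish' alternates: [k] ~ [g].
The stem 'fire' ([peʃɔmak], [peʃɔmakɔ]) shows [k] unchanged in both environments, so [k] cannot be basic with [g] derived before the LOC suffix.
The underlying segment must be /g/; voiced obstruents become voiceless word-finally, yielding [k] there.

/pɔmomig/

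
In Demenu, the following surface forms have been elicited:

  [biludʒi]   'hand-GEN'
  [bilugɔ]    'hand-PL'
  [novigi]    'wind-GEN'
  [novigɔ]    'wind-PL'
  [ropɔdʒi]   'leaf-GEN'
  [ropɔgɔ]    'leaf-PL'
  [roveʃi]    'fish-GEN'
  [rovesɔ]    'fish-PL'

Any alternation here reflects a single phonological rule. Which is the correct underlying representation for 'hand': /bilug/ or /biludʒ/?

/biludʒ/

'hand' shows [dʒ] ~ [g] at the end of the stem ([biludʒi] vs [bilugɔ]).
Compare 'wind', with invariant [g] in [novigi] and [novigɔ]: an analysis with underlying /g/ and a rule producing [dʒ] before the GEN suffix would wrongly predict alternation here too.
Therefore /dʒ/ is basic and [g] is derived by depalatalization (palato-alveolar /dʒ/ and /ʃ/ become [g] and [s] when no front vowel follows).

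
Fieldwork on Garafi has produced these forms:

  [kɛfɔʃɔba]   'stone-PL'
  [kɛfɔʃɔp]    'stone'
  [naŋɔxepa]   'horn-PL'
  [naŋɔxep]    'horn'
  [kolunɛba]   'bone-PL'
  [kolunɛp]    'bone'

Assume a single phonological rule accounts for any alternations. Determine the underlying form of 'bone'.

In [kolunɛba] and [kolunɛp] the final segment of 'bone' alternates: [b] ~ [p].
Compare 'horn', with invariant [p] in [naŋɔxepa] and [naŋɔxep]: an analysis with underlying /p/ and a rule producing [b] before the PL suffix would wrongly predict alternation here too.
Therefore /b/ is basic and [p] is derived by word-final obstruent devoicing (voiced obstruents become voiceless word-finally).
The underlying form of 'bone' is therefore /kolunɛb/.

/kolunɛb/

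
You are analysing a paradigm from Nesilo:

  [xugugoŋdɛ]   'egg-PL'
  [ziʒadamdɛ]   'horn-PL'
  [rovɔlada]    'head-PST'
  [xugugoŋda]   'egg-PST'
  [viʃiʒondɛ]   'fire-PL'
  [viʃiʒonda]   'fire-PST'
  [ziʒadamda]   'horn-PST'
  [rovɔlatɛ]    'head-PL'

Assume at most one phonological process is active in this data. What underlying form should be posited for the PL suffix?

/-tɛ/

The PL morpheme has two allomorphs, [-dɛ] and [-tɛ].
The PST suffix, which begins with [d], is invariant after every stem; so [d] is not altered by any rule here.
So the underlying form is /-tɛ/, and voiceless stops become voiced after a nasal.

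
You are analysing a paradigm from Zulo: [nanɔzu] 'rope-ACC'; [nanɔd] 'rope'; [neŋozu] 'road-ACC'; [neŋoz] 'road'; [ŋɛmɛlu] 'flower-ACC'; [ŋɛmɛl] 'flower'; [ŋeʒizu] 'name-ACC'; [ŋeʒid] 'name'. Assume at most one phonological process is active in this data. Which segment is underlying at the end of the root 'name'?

/d/

In [ŋeʒizu] and [ŋeʒid] the final segment of 'name' alternates: [z] ~ [d].
But 'road' keeps [z] in both environments ([neŋozu], [neŋoz]), so there is no rule changing /z/ to [d] in isolation.
Therefore /d/ is basic and [z] is derived by intervocalic spirantization (voiced stops become fricatives between vowels).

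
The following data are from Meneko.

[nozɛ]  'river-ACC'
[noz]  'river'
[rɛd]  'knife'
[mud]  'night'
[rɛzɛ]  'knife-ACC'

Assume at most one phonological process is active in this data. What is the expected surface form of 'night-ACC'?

In [rɛzɛ] and [rɛd] the final segment of 'knife' alternates: [z] ~ [d].
But 'river' keeps [z] in both environments ([nozɛ], [noz]), so there is no rule changing /z/ to [d] in isolation.
The underlying segment must be /d/; voiced stops become fricatives between vowels, yielding [z] there.
The one attested form of 'night', [mud], shows underlying /mud/. Applying the same rule between vowels gives [muzɛ].

[muzɛ]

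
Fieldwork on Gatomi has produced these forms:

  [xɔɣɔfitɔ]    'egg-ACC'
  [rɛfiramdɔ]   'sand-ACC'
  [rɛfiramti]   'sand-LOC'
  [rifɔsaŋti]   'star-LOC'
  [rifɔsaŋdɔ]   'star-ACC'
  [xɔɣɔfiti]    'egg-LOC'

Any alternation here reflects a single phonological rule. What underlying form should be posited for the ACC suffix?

/-dɔ/

The ACC morpheme has two allomorphs, [-dɔ] and [-tɔ].
The LOC suffix, which begins with [t], is invariant after every stem; so [t] is not altered by any rule here.
So the underlying form is /-dɔ/, and voiced stops become voiceless after a vowel.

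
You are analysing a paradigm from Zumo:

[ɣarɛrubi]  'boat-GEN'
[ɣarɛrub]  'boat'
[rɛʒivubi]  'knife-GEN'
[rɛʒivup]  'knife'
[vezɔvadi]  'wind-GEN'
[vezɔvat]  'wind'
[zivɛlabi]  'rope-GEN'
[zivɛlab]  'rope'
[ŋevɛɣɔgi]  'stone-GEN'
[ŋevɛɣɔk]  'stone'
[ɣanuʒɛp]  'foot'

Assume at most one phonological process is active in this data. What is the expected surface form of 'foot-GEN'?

The stem for 'knife' ends in [b] in [rɛʒivubi] but [p] in [rɛʒivup].
But 'boat' keeps [b] in both environments ([ɣarɛrubi], [ɣarɛrub]), so there is no rule changing /b/ to [p] in isolation.
Therefore /p/ is basic and [b] is derived by intervocalic voicing (voiceless stops become voiced between vowels).
From [ɣanuʒɛp] the stem 'foot' is /ɣanuʒɛp/; between vowels this yields [ɣanuʒɛbi].

[ɣanuʒɛbi]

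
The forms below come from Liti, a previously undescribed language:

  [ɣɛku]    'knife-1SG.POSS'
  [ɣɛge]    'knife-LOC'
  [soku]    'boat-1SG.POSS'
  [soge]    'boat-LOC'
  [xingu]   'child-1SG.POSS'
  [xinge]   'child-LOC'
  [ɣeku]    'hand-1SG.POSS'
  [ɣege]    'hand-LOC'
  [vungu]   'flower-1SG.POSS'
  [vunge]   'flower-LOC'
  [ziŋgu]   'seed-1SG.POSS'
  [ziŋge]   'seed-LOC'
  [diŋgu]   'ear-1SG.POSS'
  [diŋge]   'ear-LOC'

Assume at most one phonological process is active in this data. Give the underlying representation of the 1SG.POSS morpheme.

/-ku/

The 1SG.POSS suffix surfaces as [-gu] and [-ku], depending on the final segment of the stem.
By contrast the LOC suffix keeps its initial [g] throughout — that segment must be underlying.
The 1SG.POSS suffix is therefore /-ku/ underlyingly, with post-nasal voicing: voiceless stops become voiced after a nasal.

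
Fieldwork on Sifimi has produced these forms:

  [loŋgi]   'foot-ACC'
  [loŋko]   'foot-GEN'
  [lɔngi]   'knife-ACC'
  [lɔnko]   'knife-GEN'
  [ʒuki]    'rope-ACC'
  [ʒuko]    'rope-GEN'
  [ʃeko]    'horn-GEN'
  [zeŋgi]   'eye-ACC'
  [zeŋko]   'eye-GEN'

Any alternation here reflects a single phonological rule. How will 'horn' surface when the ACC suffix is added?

[ʃeki]

The ACC morpheme has two allomorphs, [-gi] and [-ki].
By contrast the GEN suffix keeps its initial [k] throughout — that segment must be underlying.
So the underlying form is /-gi/, and voiced stops become voiceless after a vowel.
After 'horn', which ends in a vowel, the suffix surfaces as [-ki], giving [ʃeki].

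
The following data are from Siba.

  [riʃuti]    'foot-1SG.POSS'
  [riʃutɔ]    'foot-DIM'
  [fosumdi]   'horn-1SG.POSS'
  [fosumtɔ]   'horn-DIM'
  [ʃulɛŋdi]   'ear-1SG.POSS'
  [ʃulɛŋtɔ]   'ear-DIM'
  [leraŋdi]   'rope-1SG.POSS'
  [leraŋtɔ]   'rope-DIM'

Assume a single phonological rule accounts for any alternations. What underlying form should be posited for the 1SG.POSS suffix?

/-di/

The 1SG.POSS morpheme has two allomorphs, [-di] and [-ti].
The DIM suffix, which begins with [t], is invariant after every stem; so [t] is not altered by any rule here.
So the underlying form is /-di/, and voiced stops become voiceless after a vowel.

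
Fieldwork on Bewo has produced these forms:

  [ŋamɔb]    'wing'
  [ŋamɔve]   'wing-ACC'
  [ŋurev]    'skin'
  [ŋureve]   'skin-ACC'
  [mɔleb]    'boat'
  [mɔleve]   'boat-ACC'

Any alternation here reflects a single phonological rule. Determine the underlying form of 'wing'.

/ŋamɔb/

The root 'wing' surfaces as [ŋamɔb] and [ŋamɔve], with a stem-final [b] ~ [v] alternation.
If /v/ were underlying and a rule turned it into [b] in isolation, 'skin' would also alternate; but it has [v] in both [ŋurev] and [ŋureve].
The underlying segment must be /b/; voiced stops become fricatives between vowels, yielding [v] there.
The underlying form of 'wing' is therefore /ŋamɔb/.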